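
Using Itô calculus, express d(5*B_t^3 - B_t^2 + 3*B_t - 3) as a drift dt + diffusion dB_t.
d(5*B_t^3 - B_t^2 + 3*B_t - 3) = (15*B_t - 1) dt + (15*B_t^2 - 2*B_t + 3) dB_t

Itô's formula for f(B_t) gives d f(B_t) = f'(B_t) dB_t + (1/2) f''(B_t) dt. Compute derivatives of f(x) = 5*x^3 - x^2 + 3*x - 3:
  f'(x)  = 15*x^2 - 2*x + 3
  f''(x) = 30*x - 2
Substitute x = B_t and multiply the f'' term by 1/2:
  drift     = (1/2) * (30*x - 2) evaluated at B_t = 15*B_t - 1
  diffusion = (15*x^2 - 2*x + 3) evaluated at B_t = 15*B_t^2 - 2*B_t + 3
Therefore d(5*B_t^3 - B_t^2 + 3*B_t - 3) = (15*B_t - 1) dt + (15*B_t^2 - 2*B_t + 3) dB_t.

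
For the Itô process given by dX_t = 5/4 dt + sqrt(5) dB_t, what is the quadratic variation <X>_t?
<X>_t = 5*t

For an Itô process dX_t = a(t) dt + b(t) dB_t, the quadratic variation is <X>_t = int_0^t b(s)^2 ds (the drift term does not contribute). Here b(s) = sqrt(5), so
  b(s)^2 = 5.
Integrating from 0 to t:
  <X>_t = int_0^t (5) ds = 5*t.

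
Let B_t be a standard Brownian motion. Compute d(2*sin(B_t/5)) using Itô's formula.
d(2*sin(B_t/5)) = (-sin(B_t/5)/25) dt + (2*cos(B_t/5)/5) dB_t

Itô's formula for f(B_t) gives d f(B_t) = f'(B_t) dB_t + (1/2) f''(B_t) dt. Compute derivatives of f(x) = 2*sin(x/5):
  f'(x)  = 2*cos(x/5)/5
  f''(x) = -2*sin(x/5)/25
Substitute x = B_t and multiply the f'' term by 1/2:
  drift     = (1/2) * (-2*sin(x/5)/25) evaluated at B_t = -sin(B_t/5)/25
  diffusion = (2*cos(x/5)/5) evaluated at B_t = 2*cos(B_t/5)/5
Therefore d(2*sin(B_t/5)) = (-sin(B_t/5)/25) dt + (2*cos(B_t/5)/5) dB_t.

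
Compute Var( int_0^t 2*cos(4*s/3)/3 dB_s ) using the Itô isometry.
Var = 2*t/9 + sin(4*t/3)*cos(4*t/3)/6

The Itô integral of a deterministic integrand f(s) has mean 0 because each increment f(s) * (B_{s+ds} - B_s) has mean 0. By the Itô isometry:
  Var( int_0^t f(s) dB_s ) = E[ (int_0^t f(s) dB_s)^2 ] = int_0^t f(s)^2 ds.
Here f(s) = 2*cos(4*s/3)/3, so f(s)^2 = 4*cos(4*s/3)^2/9. Integrate:
  int_0^t (4*cos(4*s/3)^2/9) ds = 2*t/9 + sin(4*t/3)*cos(4*t/3)/6.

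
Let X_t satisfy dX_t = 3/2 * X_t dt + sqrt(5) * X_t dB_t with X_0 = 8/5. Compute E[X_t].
E[X_t] = 8*exp(3*t/2)/5

For GBM dX = mu X dt + sigma X dB with X_0 = x_0, apply Itô to Y = log X: dY = (mu - sigma^2/2) dt + sigma dB, so Y_t = log(x_0) + (mu - sigma^2/2) t + sigma B_t and hence X_t = x_0 * exp((mu - sigma^2/2) t + sigma B_t).
With mu = 3/2, sigma = sqrt(5), x_0 = 8/5, this gives:
  X_t = 8/5 * exp((-1) * t + (sqrt(5)) * B_t).
Since sigma*B_t ~ Normal(0, sigma^2 t), E[exp(sigma*B_t)] = exp(sigma^2 t / 2); so E[X_t] = x_0 * exp((mu - sigma^2/2) t) * exp(sigma^2 t / 2) = x_0 * exp(mu t) = 8*exp(3*t/2)/5.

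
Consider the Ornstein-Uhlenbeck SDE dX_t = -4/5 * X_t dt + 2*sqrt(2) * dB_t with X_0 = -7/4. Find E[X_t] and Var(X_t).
E[X_t] = -7*exp(-4*t/5)/4; Var(X_t) = 5 - 5*exp(-8*t/5)

The OU SDE dX = -theta X dt + sigma dB admits the integrating factor exp(theta t): d(exp(theta t) X_t) = sigma exp(theta t) dB_t. Integrating from 0 to t:
  X_t = x_0 * exp(-theta t) + sigma * int_0^t exp(-theta (t-s)) dB_s.
The Itô integral has mean 0 and (by the Itô isometry) variance sigma^2 * int_0^t exp(-2 theta (t - s)) ds = sigma^2 * (1 - exp(-2 theta t)) / (2 theta).
With theta = 4/5, sigma = 2*sqrt(2), x_0 = -7/4:
  E[X_t] = -7/4 * exp(-4/5 t) = -7*exp(-4*t/5)/4
  Var(X_t) = (2*sqrt(2))^2 * (1 - exp(-2*4/5 t)) / (2 * 4/5) = 5 - 5*exp(-8*t/5).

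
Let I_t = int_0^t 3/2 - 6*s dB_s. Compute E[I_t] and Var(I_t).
E[I_t] = 0; Var(I_t) = 3*t*(16*t^2 - 12*t + 3)/4

The Itô integral of a deterministic integrand f(s) has mean 0 because each increment f(s) * (B_{s+ds} - B_s) has mean 0. By the Itô isometry:
  Var( int_0^t f(s) dB_s ) = E[ (int_0^t f(s) dB_s)^2 ] = int_0^t f(s)^2 ds.
Here f(s) = 3/2 - 6*s, so f(s)^2 = 9*(4*s - 1)^2/4. Integrate:
  int_0^t (9*(4*s - 1)^2/4) ds = 3*t*(16*t^2 - 12*t + 3)/4.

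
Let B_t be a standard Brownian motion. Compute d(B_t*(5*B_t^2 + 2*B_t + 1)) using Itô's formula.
d(B_t*(5*B_t^2 + 2*B_t + 1)) = (15*B_t + 2) dt + (15*B_t^2 + 4*B_t + 1) dB_t

Itô's formula for f(B_t) gives d f(B_t) = f'(B_t) dB_t + (1/2) f''(B_t) dt. Compute derivatives of f(x) = x*(5*x^2 + 2*x + 1):
  f'(x)  = 15*x^2 + 4*x + 1
  f''(x) = 30*x + 4
Substitute x = B_t and multiply the f'' term by 1/2:
  drift     = (1/2) * (30*x + 4) evaluated at B_t = 15*B_t + 2
  diffusion = (15*x^2 + 4*x + 1) evaluated at B_t = 15*B_t^2 + 4*B_t + 1
Therefore d(B_t*(5*B_t^2 + 2*B_t + 1)) = (15*B_t + 2) dt + (15*B_t^2 + 4*B_t + 1) dB_t.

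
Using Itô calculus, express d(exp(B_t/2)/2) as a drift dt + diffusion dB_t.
d(exp(B_t/2)/2) = (exp(B_t/2)/16) dt + (exp(B_t/2)/4) dB_t

Itô's formula for f(B_t) gives d f(B_t) = f'(B_t) dB_t + (1/2) f''(B_t) dt. Compute derivatives of f(x) = exp(x/2)/2:
  f'(x)  = exp(x/2)/4
  f''(x) = exp(x/2)/8
Substitute x = B_t and multiply the f'' term by 1/2:
  drift     = (1/2) * (exp(x/2)/8) evaluated at B_t = exp(B_t/2)/16
  diffusion = (exp(x/2)/4) evaluated at B_t = exp(B_t/2)/4
Therefore d(exp(B_t/2)/2) = (exp(B_t/2)/16) dt + (exp(B_t/2)/4) dB_t.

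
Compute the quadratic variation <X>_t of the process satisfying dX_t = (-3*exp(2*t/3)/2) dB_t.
<X>_t = 27*exp(4*t/3)/16 - 27/16

For an Itô process dX_t = a(t) dt + b(t) dB_t, the quadratic variation is <X>_t = int_0^t b(s)^2 ds (the drift term does not contribute). Here b(s) = -3*exp(2*s/3)/2, so
  b(s)^2 = 9*exp(4*s/3)/4.
Integrating from 0 to t:
  <X>_t = int_0^t (9*exp(4*s/3)/4) ds = 27*exp(4*t/3)/16 - 27/16.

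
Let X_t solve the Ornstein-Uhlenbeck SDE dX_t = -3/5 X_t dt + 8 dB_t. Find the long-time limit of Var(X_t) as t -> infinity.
lim Var(X_t) = 160/3

The OU SDE dX = -theta X dt + sigma dB admits the integrating factor exp(theta t): d(exp(theta t) X_t) = sigma exp(theta t) dB_t. Integrating from 0 to t gives X_t = x_0 * exp(-theta t) + sigma * int_0^t exp(-theta (t-s)) dB_s for any initial x_0. The Itô integral has variance (by the Itô isometry) sigma^2 * int_0^t exp(-2 theta (t - s)) ds = sigma^2 * (1 - exp(-2 theta t)) / (2 theta), independent of x_0.
With theta = 3/5, sigma = 8:
  Var(X_t) = (8)^2 * (1 - exp(-2*3/5 t)) / (2 * 3/5) = 160/3 - 160*exp(-6*t/5)/3.
As t -> infinity, exp(-2*3/5 t) -> 0, so the stationary variance is sigma^2 / (2 theta) = 160/3.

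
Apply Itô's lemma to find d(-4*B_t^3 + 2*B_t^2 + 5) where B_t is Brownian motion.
d(-4*B_t^3 + 2*B_t^2 + 5) = (2 - 12*B_t) dt + (4*B_t*(1 - 3*B_t)) dB_t

Itô's formula for f(B_t) gives d f(B_t) = f'(B_t) dB_t + (1/2) f''(B_t) dt. Compute derivatives of f(x) = -4*x^3 + 2*x^2 + 5:
  f'(x)  = 4*x*(1 - 3*x)
  f''(x) = 4 - 24*x
Substitute x = B_t and multiply the f'' term by 1/2:
  drift     = (1/2) * (4 - 24*x) evaluated at B_t = 2 - 12*B_t
  diffusion = (4*x*(1 - 3*x)) evaluated at B_t = 4*B_t*(1 - 3*B_t)
Therefore d(-4*B_t^3 + 2*B_t^2 + 5) = (2 - 12*B_t) dt + (4*B_t*(1 - 3*B_t)) dB_t.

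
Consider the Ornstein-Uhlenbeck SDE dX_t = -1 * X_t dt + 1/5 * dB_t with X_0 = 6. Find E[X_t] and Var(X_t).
E[X_t] = 6*exp(-t); Var(X_t) = 1/50 - exp(-2*t)/50

The OU SDE dX = -theta X dt + sigma dB admits the integrating factor exp(theta t): d(exp(theta t) X_t) = sigma exp(theta t) dB_t. Integrating from 0 to t:
  X_t = x_0 * exp(-theta t) + sigma * int_0^t exp(-theta (t-s)) dB_s.
The Itô integral has mean 0 and (by the Itô isometry) variance sigma^2 * int_0^t exp(-2 theta (t - s)) ds = sigma^2 * (1 - exp(-2 theta t)) / (2 theta).
With theta = 1, sigma = 1/5, x_0 = 6:
  E[X_t] = 6 * exp(-1 t) = 6*exp(-t)
  Var(X_t) = (1/5)^2 * (1 - exp(-2*1 t)) / (2 * 1) = 1/50 - exp(-2*t)/50.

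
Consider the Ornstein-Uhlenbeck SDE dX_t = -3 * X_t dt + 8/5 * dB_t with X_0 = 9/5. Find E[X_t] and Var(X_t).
E[X_t] = 9*exp(-3*t)/5; Var(X_t) = 32/75 - 32*exp(-6*t)/75

The OU SDE dX = -theta X dt + sigma dB admits the integrating factor exp(theta t): d(exp(theta t) X_t) = sigma exp(theta t) dB_t. Integrating from 0 to t:
  X_t = x_0 * exp(-theta t) + sigma * int_0^t exp(-theta (t-s)) dB_s.
The Itô integral has mean 0 and (by the Itô isometry) variance sigma^2 * int_0^t exp(-2 theta (t - s)) ds = sigma^2 * (1 - exp(-2 theta t)) / (2 theta).
With theta = 3, sigma = 8/5, x_0 = 9/5:
  E[X_t] = 9/5 * exp(-3 t) = 9*exp(-3*t)/5
  Var(X_t) = (8/5)^2 * (1 - exp(-2*3 t)) / (2 * 3) = 32/75 - 32*exp(-6*t)/75.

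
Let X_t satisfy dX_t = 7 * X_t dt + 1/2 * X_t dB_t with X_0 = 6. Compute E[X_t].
E[X_t] = 6*exp(7*t)

For GBM dX = mu X dt + sigma X dB with X_0 = x_0, apply Itô to Y = log X: dY = (mu - sigma^2/2) dt + sigma dB, so Y_t = log(x_0) + (mu - sigma^2/2) t + sigma B_t and hence X_t = x_0 * exp((mu - sigma^2/2) t + sigma B_t).
With mu = 7, sigma = 1/2, x_0 = 6, this gives:
  X_t = 6 * exp((55/8) * t + (1/2) * B_t).
Since sigma*B_t ~ Normal(0, sigma^2 t), E[exp(sigma*B_t)] = exp(sigma^2 t / 2); so E[X_t] = x_0 * exp((mu - sigma^2/2) t) * exp(sigma^2 t / 2) = x_0 * exp(mu t) = 6*exp(7*t).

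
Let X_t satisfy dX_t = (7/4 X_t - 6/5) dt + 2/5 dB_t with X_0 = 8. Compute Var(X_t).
Var(X_t) = 8*exp(7*t/2)/175 - 8/175

The variance V(t) = Var(X_t) satisfies V'(t) = 2 a V(t) + c^2 with V(0) = 0 (drift coefficient is linear in X, diffusion is constant). With a = 7/4, c = 2/5, the solution is
  V(t) = (c^2 / (2 a)) * (exp(2 a t) - 1)
       = ((2/5)^2 / (2*(7/4))) * (exp((7/2) t) - 1)
       = 8*exp(7*t/2)/175 - 8/175.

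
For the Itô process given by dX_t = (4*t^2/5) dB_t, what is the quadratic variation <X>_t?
<X>_t = 16*t^5/125

For an Itô process dX_t = a(t) dt + b(t) dB_t, the quadratic variation is <X>_t = int_0^t b(s)^2 ds (the drift term does not contribute). Here b(s) = 4*s^2/5, so
  b(s)^2 = 16*s^4/25.
Integrating from 0 to t:
  <X>_t = int_0^t (16*s^4/25) ds = 16*t^5/125.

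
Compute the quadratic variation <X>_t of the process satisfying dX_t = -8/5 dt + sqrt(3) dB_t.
<X>_t = 3*t

For an Itô process dX_t = a(t) dt + b(t) dB_t, the quadratic variation is <X>_t = int_0^t b(s)^2 ds (the drift term does not contribute). Here b(s) = sqrt(3), so
  b(s)^2 = 3.
Integrating from 0 to t:
  <X>_t = int_0^t (3) ds = 3*t.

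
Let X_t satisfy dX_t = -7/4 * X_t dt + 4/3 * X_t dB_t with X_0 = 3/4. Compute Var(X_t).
Var(X_t) = (9*exp(16*t/9) - 9)*exp(-7*t/2)/16

For GBM dX = mu X dt + sigma X dB with X_0 = x_0, apply Itô to Y = log X: dY = (mu - sigma^2/2) dt + sigma dB, so Y_t = log(x_0) + (mu - sigma^2/2) t + sigma B_t and hence X_t = x_0 * exp((mu - sigma^2/2) t + sigma B_t).
With mu = -7/4, sigma = 4/3, x_0 = 3/4, this gives:
  X_t = 3/4 * exp((-95/36) * t + (4/3) * B_t).
Since sigma*B_t ~ Normal(0, sigma^2 t), E[exp(sigma*B_t)] = exp(sigma^2 t / 2); so E[X_t] = x_0 * exp((mu - sigma^2/2) t) * exp(sigma^2 t / 2) = x_0 * exp(mu t) = 3*exp(-7*t/4)/4.
Var(X_t) = E[X_t^2] - (E[X_t])^2 = x_0^2 * exp(2 mu t) * (exp(sigma^2 t) - 1) = (9*exp(16*t/9) - 9)*exp(-7*t/2)/16.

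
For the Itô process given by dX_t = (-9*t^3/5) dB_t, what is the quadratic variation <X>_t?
<X>_t = 81*t^7/175

For an Itô process dX_t = a(t) dt + b(t) dB_t, the quadratic variation is <X>_t = int_0^t b(s)^2 ds (the drift term does not contribute). Here b(s) = -9*s^3/5, so
  b(s)^2 = 81*s^6/25.
Integrating from 0 to t:
  <X>_t = int_0^t (81*s^6/25) ds = 81*t^7/175.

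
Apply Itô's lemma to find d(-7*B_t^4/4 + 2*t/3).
d(-7*B_t^4/4 + 2*t/3) = (2/3 - 21*B_t^2/2) dt + (-7*B_t^3) dB_t

Itô's formula for f(t, x): d f(t, B_t) = (f_t + (1/2) f_xx) dt + f_x dB_t. Compute partials of f(t, x) = 2*t/3 - 7*x^4/4:
  f_t(t,x)  = 2/3
  f_x(t,x)  = -7*x^3
  f_xx(t,x) = -21*x^2
Assemble drift = f_t + (1/2) f_xx = 2/3 - 21*x^2/2 and diffusion = f_x = -7*x^3. Substituting x = B_t:
  d(-7*B_t^4/4 + 2*t/3) = (2/3 - 21*B_t^2/2) dt + (-7*B_t^3) dB_t.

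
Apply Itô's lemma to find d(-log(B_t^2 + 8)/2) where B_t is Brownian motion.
d(-log(B_t^2 + 8)/2) = ((B_t^2 - 8)/(2*(B_t^2 + 8)^2)) dt + (-B_t/(B_t^2 + 8)) dB_t

Itô's formula for f(B_t) gives d f(B_t) = f'(B_t) dB_t + (1/2) f''(B_t) dt. Compute derivatives of f(x) = -log(x^2 + 8)/2:
  f'(x)  = -x/(x^2 + 8)
  f''(x) = (x^2 - 8)/(x^2 + 8)^2
Substitute x = B_t and multiply the f'' term by 1/2:
  drift     = (1/2) * ((x^2 - 8)/(x^2 + 8)^2) evaluated at B_t = (B_t^2 - 8)/(2*(B_t^2 + 8)^2)
  diffusion = (-x/(x^2 + 8)) evaluated at B_t = -B_t/(B_t^2 + 8)
Therefore d(-log(B_t^2 + 8)/2) = ((B_t^2 - 8)/(2*(B_t^2 + 8)^2)) dt + (-B_t/(B_t^2 + 8)) dB_t.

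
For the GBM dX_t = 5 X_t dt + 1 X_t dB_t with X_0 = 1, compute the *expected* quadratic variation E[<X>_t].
E[<X>_t] = exp(11*t)/11 - 1/11

<X>_t = int_0^t (1 * X_s)^2 ds. Taking expectation inside the integral: E[<X>_t] = 1^2 * int_0^t E[X_s^2] ds. For GBM, E[X_s^2] = x_0^2 * exp((2 mu + sigma^2) s). Integrating:
  E[<X>_t] = 1^2 * 1^2 * (exp((2*5 + 1^2) t) - 1) / (2*5 + 1^2)
           = 1^2 * 1^2 * (exp(11 t) - 1) / 11 = exp(11*t)/11 - 1/11.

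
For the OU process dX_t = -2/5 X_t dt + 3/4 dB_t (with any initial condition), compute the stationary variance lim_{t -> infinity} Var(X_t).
lim Var(X_t) = 45/64

The OU SDE dX = -theta X dt + sigma dB admits the integrating factor exp(theta t): d(exp(theta t) X_t) = sigma exp(theta t) dB_t. Integrating from 0 to t gives X_t = x_0 * exp(-theta t) + sigma * int_0^t exp(-theta (t-s)) dB_s for any initial x_0. The Itô integral has variance (by the Itô isometry) sigma^2 * int_0^t exp(-2 theta (t - s)) ds = sigma^2 * (1 - exp(-2 theta t)) / (2 theta), independent of x_0.
With theta = 2/5, sigma = 3/4:
  Var(X_t) = (3/4)^2 * (1 - exp(-2*2/5 t)) / (2 * 2/5) = 45/64 - 45*exp(-4*t/5)/64.
As t -> infinity, exp(-2*2/5 t) -> 0, so the stationary variance is sigma^2 / (2 theta) = 45/64.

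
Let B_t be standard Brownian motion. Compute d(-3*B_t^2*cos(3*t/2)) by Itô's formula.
d(-3*B_t^2*cos(3*t/2)) = (9*B_t^2*sin(3*t/2)/2 - 3*cos(3*t/2)) dt + (-6*B_t*cos(3*t/2)) dB_t

Itô's formula for f(t, x): d f(t, B_t) = (f_t + (1/2) f_xx) dt + f_x dB_t. Compute partials of f(t, x) = -3*x^2*cos(3*t/2):
  f_t(t,x)  = 9*x^2*sin(3*t/2)/2
  f_x(t,x)  = -6*x*cos(3*t/2)
  f_xx(t,x) = -6*cos(3*t/2)
Assemble drift = f_t + (1/2) f_xx = 9*x^2*sin(3*t/2)/2 - 3*cos(3*t/2) and diffusion = f_x = -6*x*cos(3*t/2). Substituting x = B_t:
  d(-3*B_t^2*cos(3*t/2)) = (9*B_t^2*sin(3*t/2)/2 - 3*cos(3*t/2)) dt + (-6*B_t*cos(3*t/2)) dB_t.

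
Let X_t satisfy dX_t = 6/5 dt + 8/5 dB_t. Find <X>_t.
<X>_t = 64*t/25

For an Itô process dX_t = a(t) dt + b(t) dB_t, the quadratic variation is <X>_t = int_0^t b(s)^2 ds (the drift term does not contribute). Here b(s) = 8/5, so
  b(s)^2 = 64/25.
Integrating from 0 to t:
  <X>_t = int_0^t (64/25) ds = 64*t/25.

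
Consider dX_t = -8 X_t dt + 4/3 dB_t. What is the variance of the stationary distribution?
lim Var(X_t) = 1/9

The OU SDE dX = -theta X dt + sigma dB admits the integrating factor exp(theta t): d(exp(theta t) X_t) = sigma exp(theta t) dB_t. Integrating from 0 to t gives X_t = x_0 * exp(-theta t) + sigma * int_0^t exp(-theta (t-s)) dB_s for any initial x_0. The Itô integral has variance (by the Itô isometry) sigma^2 * int_0^t exp(-2 theta (t - s)) ds = sigma^2 * (1 - exp(-2 theta t)) / (2 theta), independent of x_0.
With theta = 8, sigma = 4/3:
  Var(X_t) = (4/3)^2 * (1 - exp(-2*8 t)) / (2 * 8) = 1/9 - exp(-16*t)/9.
As t -> infinity, exp(-2*8 t) -> 0, so the stationary variance is sigma^2 / (2 theta) = 1/9.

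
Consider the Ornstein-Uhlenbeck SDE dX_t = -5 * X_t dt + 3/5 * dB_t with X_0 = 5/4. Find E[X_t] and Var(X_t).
E[X_t] = 5*exp(-5*t)/4; Var(X_t) = 9/250 - 9*exp(-10*t)/250

The OU SDE dX = -theta X dt + sigma dB admits the integrating factor exp(theta t): d(exp(theta t) X_t) = sigma exp(theta t) dB_t. Integrating from 0 to t:
  X_t = x_0 * exp(-theta t) + sigma * int_0^t exp(-theta (t-s)) dB_s.
The Itô integral has mean 0 and (by the Itô isometry) variance sigma^2 * int_0^t exp(-2 theta (t - s)) ds = sigma^2 * (1 - exp(-2 theta t)) / (2 theta).
With theta = 5, sigma = 3/5, x_0 = 5/4:
  E[X_t] = 5/4 * exp(-5 t) = 5*exp(-5*t)/4
  Var(X_t) = (3/5)^2 * (1 - exp(-2*5 t)) / (2 * 5) = 9/250 - 9*exp(-10*t)/250.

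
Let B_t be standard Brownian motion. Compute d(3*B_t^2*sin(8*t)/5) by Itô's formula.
d(3*B_t^2*sin(8*t)/5) = (24*B_t^2*cos(8*t)/5 + 3*sin(8*t)/5) dt + (6*B_t*sin(8*t)/5) dB_t

Itô's formula for f(t, x): d f(t, B_t) = (f_t + (1/2) f_xx) dt + f_x dB_t. Compute partials of f(t, x) = 3*x^2*sin(8*t)/5:
  f_t(t,x)  = 24*x^2*cos(8*t)/5
  f_x(t,x)  = 6*x*sin(8*t)/5
  f_xx(t,x) = 6*sin(8*t)/5
Assemble drift = f_t + (1/2) f_xx = 24*x^2*cos(8*t)/5 + 3*sin(8*t)/5 and diffusion = f_x = 6*x*sin(8*t)/5. Substituting x = B_t:
  d(3*B_t^2*sin(8*t)/5) = (24*B_t^2*cos(8*t)/5 + 3*sin(8*t)/5) dt + (6*B_t*sin(8*t)/5) dB_t.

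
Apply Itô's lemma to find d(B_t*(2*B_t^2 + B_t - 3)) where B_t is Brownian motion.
d(B_t*(2*B_t^2 + B_t - 3)) = (6*B_t + 1) dt + (6*B_t^2 + 2*B_t - 3) dB_t

Itô's formula for f(B_t) gives d f(B_t) = f'(B_t) dB_t + (1/2) f''(B_t) dt. Compute derivatives of f(x) = x*(2*x^2 + x - 3):
  f'(x)  = 6*x^2 + 2*x - 3
  f''(x) = 12*x + 2
Substitute x = B_t and multiply the f'' term by 1/2:
  drift     = (1/2) * (12*x + 2) evaluated at B_t = 6*B_t + 1
  diffusion = (6*x^2 + 2*x - 3) evaluated at B_t = 6*B_t^2 + 2*B_t - 3
Therefore d(B_t*(2*B_t^2 + B_t - 3)) = (6*B_t + 1) dt + (6*B_t^2 + 2*B_t - 3) dB_t.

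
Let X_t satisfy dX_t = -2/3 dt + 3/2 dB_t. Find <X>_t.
<X>_t = 9*t/4

For an Itô process dX_t = a(t) dt + b(t) dB_t, the quadratic variation is <X>_t = int_0^t b(s)^2 ds (the drift term does not contribute). Here b(s) = 3/2, so
  b(s)^2 = 9/4.
Integrating from 0 to t:
  <X>_t = int_0^t (9/4) ds = 9*t/4.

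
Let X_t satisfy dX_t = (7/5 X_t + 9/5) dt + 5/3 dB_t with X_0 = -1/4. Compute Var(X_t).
Var(X_t) = 125*exp(14*t/5)/126 - 125/126

The variance V(t) = Var(X_t) satisfies V'(t) = 2 a V(t) + c^2 with V(0) = 0 (drift coefficient is linear in X, diffusion is constant). With a = 7/5, c = 5/3, the solution is
  V(t) = (c^2 / (2 a)) * (exp(2 a t) - 1)
       = ((5/3)^2 / (2*(7/5))) * (exp((14/5) t) - 1)
       = 125*exp(14*t/5)/126 - 125/126.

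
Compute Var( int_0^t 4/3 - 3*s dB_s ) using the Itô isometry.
Var = t*(27*t^2 - 36*t + 16)/9

The Itô integral of a deterministic integrand f(s) has mean 0 because each increment f(s) * (B_{s+ds} - B_s) has mean 0. By the Itô isometry:
  Var( int_0^t f(s) dB_s ) = E[ (int_0^t f(s) dB_s)^2 ] = int_0^t f(s)^2 ds.
Here f(s) = 4/3 - 3*s, so f(s)^2 = (9*s - 4)^2/9. Integrate:
  int_0^t ((9*s - 4)^2/9) ds = t*(27*t^2 - 36*t + 16)/9.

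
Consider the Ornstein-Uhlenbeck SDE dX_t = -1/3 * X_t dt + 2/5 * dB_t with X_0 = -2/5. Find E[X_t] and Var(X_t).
E[X_t] = -2*exp(-t/3)/5; Var(X_t) = 6/25 - 6*exp(-2*t/3)/25

The OU SDE dX = -theta X dt + sigma dB admits the integrating factor exp(theta t): d(exp(theta t) X_t) = sigma exp(theta t) dB_t. Integrating from 0 to t:
  X_t = x_0 * exp(-theta t) + sigma * int_0^t exp(-theta (t-s)) dB_s.
The Itô integral has mean 0 and (by the Itô isometry) variance sigma^2 * int_0^t exp(-2 theta (t - s)) ds = sigma^2 * (1 - exp(-2 theta t)) / (2 theta).
With theta = 1/3, sigma = 2/5, x_0 = -2/5:
  E[X_t] = -2/5 * exp(-1/3 t) = -2*exp(-t/3)/5
  Var(X_t) = (2/5)^2 * (1 - exp(-2*1/3 t)) / (2 * 1/3) = 6/25 - 6*exp(-2*t/3)/25.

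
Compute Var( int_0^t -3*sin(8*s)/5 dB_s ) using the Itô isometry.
Var = 9*t/50 - 9*sin(8*t)*cos(8*t)/400

The Itô integral of a deterministic integrand f(s) has mean 0 because each increment f(s) * (B_{s+ds} - B_s) has mean 0. By the Itô isometry:
  Var( int_0^t f(s) dB_s ) = E[ (int_0^t f(s) dB_s)^2 ] = int_0^t f(s)^2 ds.
Here f(s) = -3*sin(8*s)/5, so f(s)^2 = 9*sin(8*s)^2/25. Integrate:
  int_0^t (9*sin(8*s)^2/25) ds = 9*t/50 - 9*sin(8*t)*cos(8*t)/400.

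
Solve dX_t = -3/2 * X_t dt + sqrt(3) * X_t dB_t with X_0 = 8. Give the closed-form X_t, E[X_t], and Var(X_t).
X_t = 8 * exp((-3) t + (sqrt(3)) B_t); E[X_t] = 8*exp(-3*t/2); Var(X_t) = 64 - 64*exp(-3*t)

For GBM dX = mu X dt + sigma X dB with X_0 = x_0, apply Itô to Y = log X: dY = (mu - sigma^2/2) dt + sigma dB, so Y_t = log(x_0) + (mu - sigma^2/2) t + sigma B_t and hence X_t = x_0 * exp((mu - sigma^2/2) t + sigma B_t).
With mu = -3/2, sigma = sqrt(3), x_0 = 8, this gives:
  X_t = 8 * exp((-3) * t + (sqrt(3)) * B_t).
Since sigma*B_t ~ Normal(0, sigma^2 t), E[exp(sigma*B_t)] = exp(sigma^2 t / 2); so E[X_t] = x_0 * exp((mu - sigma^2/2) t) * exp(sigma^2 t / 2) = x_0 * exp(mu t) = 8*exp(-3*t/2).
Var(X_t) = E[X_t^2] - (E[X_t])^2 = x_0^2 * exp(2 mu t) * (exp(sigma^2 t) - 1) = 64 - 64*exp(-3*t).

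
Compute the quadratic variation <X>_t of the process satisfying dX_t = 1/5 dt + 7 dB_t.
<X>_t = 49*t

For an Itô process dX_t = a(t) dt + b(t) dB_t, the quadratic variation is <X>_t = int_0^t b(s)^2 ds (the drift term does not contribute). Here b(s) = 7, so
  b(s)^2 = 49.
Integrating from 0 to t:
  <X>_t = int_0^t (49) ds = 49*t.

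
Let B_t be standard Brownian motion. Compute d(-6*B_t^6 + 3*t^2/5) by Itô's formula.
d(-6*B_t^6 + 3*t^2/5) = (-90*B_t^4 + 6*t/5) dt + (-36*B_t^5) dB_t

Itô's formula for f(t, x): d f(t, B_t) = (f_t + (1/2) f_xx) dt + f_x dB_t. Compute partials of f(t, x) = 3*t^2/5 - 6*x^6:
  f_t(t,x)  = 6*t/5
  f_x(t,x)  = -36*x^5
  f_xx(t,x) = -180*x^4
Assemble drift = f_t + (1/2) f_xx = 6*t/5 - 90*x^4 and diffusion = f_x = -36*x^5. Substituting x = B_t:
  d(-6*B_t^6 + 3*t^2/5) = (-90*B_t^4 + 6*t/5) dt + (-36*B_t^5) dB_t.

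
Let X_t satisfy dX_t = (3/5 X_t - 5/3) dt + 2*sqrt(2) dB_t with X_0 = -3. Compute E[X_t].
E[X_t] = 25/9 - 52*exp(3*t/5)/9

Taking expectations and using E[dB_t] = 0, the mean m(t) = E[X_t] satisfies the ODE m'(t) = a m(t) + b with m(0) = x_0. With a = 3/5, b = -5/3, x_0 = -3, the solution is
  m(t) = x_0 * exp(a t) + (b/a) * (exp(a t) - 1)
       = (-3) * exp((3/5) t) + ((-5/3)/(3/5)) * (exp((3/5) t) - 1)
       = 25/9 - 52*exp(3*t/5)/9.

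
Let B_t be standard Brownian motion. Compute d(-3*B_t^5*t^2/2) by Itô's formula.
d(-3*B_t^5*t^2/2) = (3*B_t^3*t*(-B_t^2 - 5*t)) dt + (-15*B_t^4*t^2/2) dB_t

Itô's formula for f(t, x): d f(t, B_t) = (f_t + (1/2) f_xx) dt + f_x dB_t. Compute partials of f(t, x) = -3*t^2*x^5/2:
  f_t(t,x)  = -3*t*x^5
  f_x(t,x)  = -15*t^2*x^4/2
  f_xx(t,x) = -30*t^2*x^3
Assemble drift = f_t + (1/2) f_xx = 3*t*x^3*(-5*t - x^2) and diffusion = f_x = -15*t^2*x^4/2. Substituting x = B_t:
  d(-3*B_t^5*t^2/2) = (3*B_t^3*t*(-B_t^2 - 5*t)) dt + (-15*B_t^4*t^2/2) dB_t.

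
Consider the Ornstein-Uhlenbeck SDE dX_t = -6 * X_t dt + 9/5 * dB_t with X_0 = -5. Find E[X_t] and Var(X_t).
E[X_t] = -5*exp(-6*t); Var(X_t) = 27/100 - 27*exp(-12*t)/100

The OU SDE dX = -theta X dt + sigma dB admits the integrating factor exp(theta t): d(exp(theta t) X_t) = sigma exp(theta t) dB_t. Integrating from 0 to t:
  X_t = x_0 * exp(-theta t) + sigma * int_0^t exp(-theta (t-s)) dB_s.
The Itô integral has mean 0 and (by the Itô isometry) variance sigma^2 * int_0^t exp(-2 theta (t - s)) ds = sigma^2 * (1 - exp(-2 theta t)) / (2 theta).
With theta = 6, sigma = 9/5, x_0 = -5:
  E[X_t] = -5 * exp(-6 t) = -5*exp(-6*t)
  Var(X_t) = (9/5)^2 * (1 - exp(-2*6 t)) / (2 * 6) = 27/100 - 27*exp(-12*t)/100.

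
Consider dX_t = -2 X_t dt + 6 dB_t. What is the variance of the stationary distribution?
lim Var(X_t) = 9

The OU SDE dX = -theta X dt + sigma dB admits the integrating factor exp(theta t): d(exp(theta t) X_t) = sigma exp(theta t) dB_t. Integrating from 0 to t gives X_t = x_0 * exp(-theta t) + sigma * int_0^t exp(-theta (t-s)) dB_s for any initial x_0. The Itô integral has variance (by the Itô isometry) sigma^2 * int_0^t exp(-2 theta (t - s)) ds = sigma^2 * (1 - exp(-2 theta t)) / (2 theta), independent of x_0.
With theta = 2, sigma = 6:
  Var(X_t) = (6)^2 * (1 - exp(-2*2 t)) / (2 * 2) = 9 - 9*exp(-4*t).
As t -> infinity, exp(-2*2 t) -> 0, so the stationary variance is sigma^2 / (2 theta) = 9.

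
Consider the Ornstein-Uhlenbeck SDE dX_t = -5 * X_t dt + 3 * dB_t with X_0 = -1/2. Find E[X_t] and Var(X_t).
E[X_t] = -exp(-5*t)/2; Var(X_t) = 9/10 - 9*exp(-10*t)/10

The OU SDE dX = -theta X dt + sigma dB admits the integrating factor exp(theta t): d(exp(theta t) X_t) = sigma exp(theta t) dB_t. Integrating from 0 to t:
  X_t = x_0 * exp(-theta t) + sigma * int_0^t exp(-theta (t-s)) dB_s.
The Itô integral has mean 0 and (by the Itô isometry) variance sigma^2 * int_0^t exp(-2 theta (t - s)) ds = sigma^2 * (1 - exp(-2 theta t)) / (2 theta).
With theta = 5, sigma = 3, x_0 = -1/2:
  E[X_t] = -1/2 * exp(-5 t) = -exp(-5*t)/2
  Var(X_t) = (3)^2 * (1 - exp(-2*5 t)) / (2 * 5) = 9/10 - 9*exp(-10*t)/10.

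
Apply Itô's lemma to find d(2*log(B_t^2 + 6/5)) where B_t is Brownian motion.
d(2*log(B_t^2 + 6/5)) = (10*(6 - 5*B_t^2)/(5*B_t^2 + 6)^2) dt + (20*B_t/(5*B_t^2 + 6)) dB_t

Itô's formula for f(B_t) gives d f(B_t) = f'(B_t) dB_t + (1/2) f''(B_t) dt. Compute derivatives of f(x) = 2*log(x^2 + 6/5):
  f'(x)  = 20*x/(5*x^2 + 6)
  f''(x) = 20*(6 - 5*x^2)/(5*x^2 + 6)^2
Substitute x = B_t and multiply the f'' term by 1/2:
  drift     = (1/2) * (20*(6 - 5*x^2)/(5*x^2 + 6)^2) evaluated at B_t = 10*(6 - 5*B_t^2)/(5*B_t^2 + 6)^2
  diffusion = (20*x/(5*x^2 + 6)) evaluated at B_t = 20*B_t/(5*B_t^2 + 6)
Therefore d(2*log(B_t^2 + 6/5)) = (10*(6 - 5*B_t^2)/(5*B_t^2 + 6)^2) dt + (20*B_t/(5*B_t^2 + 6)) dB_t.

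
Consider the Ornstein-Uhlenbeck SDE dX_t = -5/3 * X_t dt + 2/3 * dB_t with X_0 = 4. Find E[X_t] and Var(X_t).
E[X_t] = 4*exp(-5*t/3); Var(X_t) = 2/15 - 2*exp(-10*t/3)/15

The OU SDE dX = -theta X dt + sigma dB admits the integrating factor exp(theta t): d(exp(theta t) X_t) = sigma exp(theta t) dB_t. Integrating from 0 to t:
  X_t = x_0 * exp(-theta t) + sigma * int_0^t exp(-theta (t-s)) dB_s.
The Itô integral has mean 0 and (by the Itô isometry) variance sigma^2 * int_0^t exp(-2 theta (t - s)) ds = sigma^2 * (1 - exp(-2 theta t)) / (2 theta).
With theta = 5/3, sigma = 2/3, x_0 = 4:
  E[X_t] = 4 * exp(-5/3 t) = 4*exp(-5*t/3)
  Var(X_t) = (2/3)^2 * (1 - exp(-2*5/3 t)) / (2 * 5/3) = 2/15 - 2*exp(-10*t/3)/15.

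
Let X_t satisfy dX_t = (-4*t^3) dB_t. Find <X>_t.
<X>_t = 16*t^7/7

For an Itô process dX_t = a(t) dt + b(t) dB_t, the quadratic variation is <X>_t = int_0^t b(s)^2 ds (the drift term does not contribute). Here b(s) = -4*s^3, so
  b(s)^2 = 16*s^6.
Integrating from 0 to t:
  <X>_t = int_0^t (16*s^6) ds = 16*t^7/7.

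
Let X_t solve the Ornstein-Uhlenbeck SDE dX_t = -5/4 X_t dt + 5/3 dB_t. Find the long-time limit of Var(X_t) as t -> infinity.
lim Var(X_t) = 10/9

The OU SDE dX = -theta X dt + sigma dB admits the integrating factor exp(theta t): d(exp(theta t) X_t) = sigma exp(theta t) dB_t. Integrating from 0 to t gives X_t = x_0 * exp(-theta t) + sigma * int_0^t exp(-theta (t-s)) dB_s for any initial x_0. The Itô integral has variance (by the Itô isometry) sigma^2 * int_0^t exp(-2 theta (t - s)) ds = sigma^2 * (1 - exp(-2 theta t)) / (2 theta), independent of x_0.
With theta = 5/4, sigma = 5/3:
  Var(X_t) = (5/3)^2 * (1 - exp(-2*5/4 t)) / (2 * 5/4) = 10/9 - 10*exp(-5*t/2)/9.
As t -> infinity, exp(-2*5/4 t) -> 0, so the stationary variance is sigma^2 / (2 theta) = 10/9.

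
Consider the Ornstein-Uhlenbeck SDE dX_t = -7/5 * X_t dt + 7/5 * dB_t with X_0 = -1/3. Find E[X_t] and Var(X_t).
E[X_t] = -exp(-7*t/5)/3; Var(X_t) = 7/10 - 7*exp(-14*t/5)/10

The OU SDE dX = -theta X dt + sigma dB admits the integrating factor exp(theta t): d(exp(theta t) X_t) = sigma exp(theta t) dB_t. Integrating from 0 to t:
  X_t = x_0 * exp(-theta t) + sigma * int_0^t exp(-theta (t-s)) dB_s.
The Itô integral has mean 0 and (by the Itô isometry) variance sigma^2 * int_0^t exp(-2 theta (t - s)) ds = sigma^2 * (1 - exp(-2 theta t)) / (2 theta).
With theta = 7/5, sigma = 7/5, x_0 = -1/3:
  E[X_t] = -1/3 * exp(-7/5 t) = -exp(-7*t/5)/3
  Var(X_t) = (7/5)^2 * (1 - exp(-2*7/5 t)) / (2 * 7/5) = 7/10 - 7*exp(-14*t/5)/10.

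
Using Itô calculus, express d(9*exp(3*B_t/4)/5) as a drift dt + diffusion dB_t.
d(9*exp(3*B_t/4)/5) = (81*exp(3*B_t/4)/160) dt + (27*exp(3*B_t/4)/20) dB_t

Itô's formula for f(B_t) gives d f(B_t) = f'(B_t) dB_t + (1/2) f''(B_t) dt. Compute derivatives of f(x) = 9*exp(3*x/4)/5:
  f'(x)  = 27*exp(3*x/4)/20
  f''(x) = 81*exp(3*x/4)/80
Substitute x = B_t and multiply the f'' term by 1/2:
  drift     = (1/2) * (81*exp(3*x/4)/80) evaluated at B_t = 81*exp(3*B_t/4)/160
  diffusion = (27*exp(3*x/4)/20) evaluated at B_t = 27*exp(3*B_t/4)/20
Therefore d(9*exp(3*B_t/4)/5) = (81*exp(3*B_t/4)/160) dt + (27*exp(3*B_t/4)/20) dB_t.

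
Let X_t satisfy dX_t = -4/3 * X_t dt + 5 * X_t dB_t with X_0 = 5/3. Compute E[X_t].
E[X_t] = 5*exp(-4*t/3)/3

For GBM dX = mu X dt + sigma X dB with X_0 = x_0, apply Itô to Y = log X: dY = (mu - sigma^2/2) dt + sigma dB, so Y_t = log(x_0) + (mu - sigma^2/2) t + sigma B_t and hence X_t = x_0 * exp((mu - sigma^2/2) t + sigma B_t).
With mu = -4/3, sigma = 5, x_0 = 5/3, this gives:
  X_t = 5/3 * exp((-83/6) * t + (5) * B_t).
Since sigma*B_t ~ Normal(0, sigma^2 t), E[exp(sigma*B_t)] = exp(sigma^2 t / 2); so E[X_t] = x_0 * exp((mu - sigma^2/2) t) * exp(sigma^2 t / 2) = x_0 * exp(mu t) = 5*exp(-4*t/3)/3.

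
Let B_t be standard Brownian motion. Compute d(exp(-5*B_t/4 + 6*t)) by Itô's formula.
d(exp(-5*B_t/4 + 6*t)) = (217*exp(-5*B_t/4 + 6*t)/32) dt + (-5*exp(-5*B_t/4 + 6*t)/4) dB_t

Itô's formula for f(t, x): d f(t, B_t) = (f_t + (1/2) f_xx) dt + f_x dB_t. Compute partials of f(t, x) = exp(6*t - 5*x/4):
  f_t(t,x)  = 6*exp(6*t - 5*x/4)
  f_x(t,x)  = -5*exp(6*t - 5*x/4)/4
  f_xx(t,x) = 25*exp(6*t - 5*x/4)/16
Assemble drift = f_t + (1/2) f_xx = 217*exp(6*t - 5*x/4)/32 and diffusion = f_x = -5*exp(6*t - 5*x/4)/4. Substituting x = B_t:
  d(exp(-5*B_t/4 + 6*t)) = (217*exp(-5*B_t/4 + 6*t)/32) dt + (-5*exp(-5*B_t/4 + 6*t)/4) dB_t.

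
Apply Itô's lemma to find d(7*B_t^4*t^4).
d(7*B_t^4*t^4) = (B_t^2*t^3*(28*B_t^2 + 42*t)) dt + (28*B_t^3*t^4) dB_t

Itô's formula for f(t, x): d f(t, B_t) = (f_t + (1/2) f_xx) dt + f_x dB_t. Compute partials of f(t, x) = 7*t^4*x^4:
  f_t(t,x)  = 28*t^3*x^4
  f_x(t,x)  = 28*t^4*x^3
  f_xx(t,x) = 84*t^4*x^2
Assemble drift = f_t + (1/2) f_xx = t^3*x^2*(42*t + 28*x^2) and diffusion = f_x = 28*t^4*x^3. Substituting x = B_t:
  d(7*B_t^4*t^4) = (B_t^2*t^3*(28*B_t^2 + 42*t)) dt + (28*B_t^3*t^4) dB_t.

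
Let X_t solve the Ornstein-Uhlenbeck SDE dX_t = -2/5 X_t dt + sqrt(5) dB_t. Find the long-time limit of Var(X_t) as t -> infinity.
lim Var(X_t) = 25/4

The OU SDE dX = -theta X dt + sigma dB admits the integrating factor exp(theta t): d(exp(theta t) X_t) = sigma exp(theta t) dB_t. Integrating from 0 to t gives X_t = x_0 * exp(-theta t) + sigma * int_0^t exp(-theta (t-s)) dB_s for any initial x_0. The Itô integral has variance (by the Itô isometry) sigma^2 * int_0^t exp(-2 theta (t - s)) ds = sigma^2 * (1 - exp(-2 theta t)) / (2 theta), independent of x_0.
With theta = 2/5, sigma = sqrt(5):
  Var(X_t) = (sqrt(5))^2 * (1 - exp(-2*2/5 t)) / (2 * 2/5) = 25/4 - 25*exp(-4*t/5)/4.
As t -> infinity, exp(-2*2/5 t) -> 0, so the stationary variance is sigma^2 / (2 theta) = 25/4.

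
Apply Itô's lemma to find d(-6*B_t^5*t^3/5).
d(-6*B_t^5*t^3/5) = (B_t^3*t^2*(-18*B_t^2/5 - 12*t)) dt + (-6*B_t^4*t^3) dB_t

Itô's formula for f(t, x): d f(t, B_t) = (f_t + (1/2) f_xx) dt + f_x dB_t. Compute partials of f(t, x) = -6*t^3*x^5/5:
  f_t(t,x)  = -18*t^2*x^5/5
  f_x(t,x)  = -6*t^3*x^4
  f_xx(t,x) = -24*t^3*x^3
Assemble drift = f_t + (1/2) f_xx = t^2*x^3*(-12*t - 18*x^2/5) and diffusion = f_x = -6*t^3*x^4. Substituting x = B_t:
  d(-6*B_t^5*t^3/5) = (B_t^3*t^2*(-18*B_t^2/5 - 12*t)) dt + (-6*B_t^4*t^3) dB_t.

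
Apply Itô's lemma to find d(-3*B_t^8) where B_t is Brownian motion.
d(-3*B_t^8) = (-84*B_t^6) dt + (-24*B_t^7) dB_t

Itô's formula for f(B_t) gives d f(B_t) = f'(B_t) dB_t + (1/2) f''(B_t) dt. Compute derivatives of f(x) = -3*x^8:
  f'(x)  = -24*x^7
  f''(x) = -168*x^6
Substitute x = B_t and multiply the f'' term by 1/2:
  drift     = (1/2) * (-168*x^6) evaluated at B_t = -84*B_t^6
  diffusion = (-24*x^7) evaluated at B_t = -24*B_t^7
Therefore d(-3*B_t^8) = (-84*B_t^6) dt + (-24*B_t^7) dB_t.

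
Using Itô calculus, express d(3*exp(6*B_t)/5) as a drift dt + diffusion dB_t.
d(3*exp(6*B_t)/5) = (54*exp(6*B_t)/5) dt + (18*exp(6*B_t)/5) dB_t

Itô's formula for f(B_t) gives d f(B_t) = f'(B_t) dB_t + (1/2) f''(B_t) dt. Compute derivatives of f(x) = 3*exp(6*x)/5:
  f'(x)  = 18*exp(6*x)/5
  f''(x) = 108*exp(6*x)/5
Substitute x = B_t and multiply the f'' term by 1/2:
  drift     = (1/2) * (108*exp(6*x)/5) evaluated at B_t = 54*exp(6*B_t)/5
  diffusion = (18*exp(6*x)/5) evaluated at B_t = 18*exp(6*B_t)/5
Therefore d(3*exp(6*B_t)/5) = (54*exp(6*B_t)/5) dt + (18*exp(6*B_t)/5) dB_t.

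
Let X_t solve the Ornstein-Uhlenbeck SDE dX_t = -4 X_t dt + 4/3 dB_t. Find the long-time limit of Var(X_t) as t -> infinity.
lim Var(X_t) = 2/9

The OU SDE dX = -theta X dt + sigma dB admits the integrating factor exp(theta t): d(exp(theta t) X_t) = sigma exp(theta t) dB_t. Integrating from 0 to t gives X_t = x_0 * exp(-theta t) + sigma * int_0^t exp(-theta (t-s)) dB_s for any initial x_0. The Itô integral has variance (by the Itô isometry) sigma^2 * int_0^t exp(-2 theta (t - s)) ds = sigma^2 * (1 - exp(-2 theta t)) / (2 theta), independent of x_0.
With theta = 4, sigma = 4/3:
  Var(X_t) = (4/3)^2 * (1 - exp(-2*4 t)) / (2 * 4) = 2/9 - 2*exp(-8*t)/9.
As t -> infinity, exp(-2*4 t) -> 0, so the stationary variance is sigma^2 / (2 theta) = 2/9.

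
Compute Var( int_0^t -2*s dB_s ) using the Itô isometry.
Var = 4*t^3/3

The Itô integral of a deterministic integrand f(s) has mean 0 because each increment f(s) * (B_{s+ds} - B_s) has mean 0. By the Itô isometry:
  Var( int_0^t f(s) dB_s ) = E[ (int_0^t f(s) dB_s)^2 ] = int_0^t f(s)^2 ds.
Here f(s) = -2*s, so f(s)^2 = 4*s^2. Integrate:
  int_0^t (4*s^2) ds = 4*t^3/3.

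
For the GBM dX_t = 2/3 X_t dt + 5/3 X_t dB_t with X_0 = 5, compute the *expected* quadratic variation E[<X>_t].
E[<X>_t] = 625*exp(37*t/9)/37 - 625/37

<X>_t = int_0^t ((5/3) * X_s)^2 ds. Taking expectation inside the integral: E[<X>_t] = (5/3)^2 * int_0^t E[X_s^2] ds. For GBM, E[X_s^2] = x_0^2 * exp((2 mu + sigma^2) s). Integrating:
  E[<X>_t] = (5/3)^2 * 5^2 * (exp((2*(2/3) + (5/3)^2) t) - 1) / (2*(2/3) + (5/3)^2)
           = (5/3)^2 * 5^2 * (exp((37/9) t) - 1) / (37/9) = 625*exp(37*t/9)/37 - 625/37.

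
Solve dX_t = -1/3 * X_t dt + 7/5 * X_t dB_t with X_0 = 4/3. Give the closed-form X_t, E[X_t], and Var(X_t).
X_t = 4/3 * exp((-197/150) t + (7/5) B_t); E[X_t] = 4*exp(-t/3)/3; Var(X_t) = (16*exp(49*t/25) - 16)*exp(-2*t/3)/9

For GBM dX = mu X dt + sigma X dB with X_0 = x_0, apply Itô to Y = log X: dY = (mu - sigma^2/2) dt + sigma dB, so Y_t = log(x_0) + (mu - sigma^2/2) t + sigma B_t and hence X_t = x_0 * exp((mu - sigma^2/2) t + sigma B_t).
With mu = -1/3, sigma = 7/5, x_0 = 4/3, this gives:
  X_t = 4/3 * exp((-197/150) * t + (7/5) * B_t).
Since sigma*B_t ~ Normal(0, sigma^2 t), E[exp(sigma*B_t)] = exp(sigma^2 t / 2); so E[X_t] = x_0 * exp((mu - sigma^2/2) t) * exp(sigma^2 t / 2) = x_0 * exp(mu t) = 4*exp(-t/3)/3.
Var(X_t) = E[X_t^2] - (E[X_t])^2 = x_0^2 * exp(2 mu t) * (exp(sigma^2 t) - 1) = (16*exp(49*t/25) - 16)*exp(-2*t/3)/9.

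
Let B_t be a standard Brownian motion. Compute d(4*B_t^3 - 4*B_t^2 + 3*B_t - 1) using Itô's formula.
d(4*B_t^3 - 4*B_t^2 + 3*B_t - 1) = (12*B_t - 4) dt + (12*B_t^2 - 8*B_t + 3) dB_t

Itô's formula for f(B_t) gives d f(B_t) = f'(B_t) dB_t + (1/2) f''(B_t) dt. Compute derivatives of f(x) = 4*x^3 - 4*x^2 + 3*x - 1:
  f'(x)  = 12*x^2 - 8*x + 3
  f''(x) = 24*x - 8
Substitute x = B_t and multiply the f'' term by 1/2:
  drift     = (1/2) * (24*x - 8) evaluated at B_t = 12*B_t - 4
  diffusion = (12*x^2 - 8*x + 3) evaluated at B_t = 12*B_t^2 - 8*B_t + 3
Therefore d(4*B_t^3 - 4*B_t^2 + 3*B_t - 1) = (12*B_t - 4) dt + (12*B_t^2 - 8*B_t + 3) dB_t.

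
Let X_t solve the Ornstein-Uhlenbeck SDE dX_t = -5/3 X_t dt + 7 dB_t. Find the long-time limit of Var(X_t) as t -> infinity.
lim Var(X_t) = 147/10

The OU SDE dX = -theta X dt + sigma dB admits the integrating factor exp(theta t): d(exp(theta t) X_t) = sigma exp(theta t) dB_t. Integrating from 0 to t gives X_t = x_0 * exp(-theta t) + sigma * int_0^t exp(-theta (t-s)) dB_s for any initial x_0. The Itô integral has variance (by the Itô isometry) sigma^2 * int_0^t exp(-2 theta (t - s)) ds = sigma^2 * (1 - exp(-2 theta t)) / (2 theta), independent of x_0.
With theta = 5/3, sigma = 7:
  Var(X_t) = (7)^2 * (1 - exp(-2*5/3 t)) / (2 * 5/3) = 147/10 - 147*exp(-10*t/3)/10.
As t -> infinity, exp(-2*5/3 t) -> 0, so the stationary variance is sigma^2 / (2 theta) = 147/10.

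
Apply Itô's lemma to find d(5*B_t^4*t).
d(5*B_t^4*t) = (5*B_t^2*(B_t^2 + 6*t)) dt + (20*B_t^3*t) dB_t

Itô's formula for f(t, x): d f(t, B_t) = (f_t + (1/2) f_xx) dt + f_x dB_t. Compute partials of f(t, x) = 5*t*x^4:
  f_t(t,x)  = 5*x^4
  f_x(t,x)  = 20*t*x^3
  f_xx(t,x) = 60*t*x^2
Assemble drift = f_t + (1/2) f_xx = 5*x^2*(6*t + x^2) and diffusion = f_x = 20*t*x^3. Substituting x = B_t:
  d(5*B_t^4*t) = (5*B_t^2*(B_t^2 + 6*t)) dt + (20*B_t^3*t) dB_t.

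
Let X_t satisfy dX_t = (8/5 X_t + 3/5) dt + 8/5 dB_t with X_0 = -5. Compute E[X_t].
E[X_t] = -37*exp(8*t/5)/8 - 3/8

Taking expectations and using E[dB_t] = 0, the mean m(t) = E[X_t] satisfies the ODE m'(t) = a m(t) + b with m(0) = x_0. With a = 8/5, b = 3/5, x_0 = -5, the solution is
  m(t) = x_0 * exp(a t) + (b/a) * (exp(a t) - 1)
       = (-5) * exp((8/5) t) + ((3/5)/(8/5)) * (exp((8/5) t) - 1)
       = -37*exp(8*t/5)/8 - 3/8.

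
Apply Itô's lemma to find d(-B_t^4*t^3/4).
d(-B_t^4*t^3/4) = (3*B_t^2*t^2*(-B_t^2 - 2*t)/4) dt + (-B_t^3*t^3) dB_t

Itô's formula for f(t, x): d f(t, B_t) = (f_t + (1/2) f_xx) dt + f_x dB_t. Compute partials of f(t, x) = -t^3*x^4/4:
  f_t(t,x)  = -3*t^2*x^4/4
  f_x(t,x)  = -t^3*x^3
  f_xx(t,x) = -3*t^3*x^2
Assemble drift = f_t + (1/2) f_xx = 3*t^2*x^2*(-2*t - x^2)/4 and diffusion = f_x = -t^3*x^3. Substituting x = B_t:
  d(-B_t^4*t^3/4) = (3*B_t^2*t^2*(-B_t^2 - 2*t)/4) dt + (-B_t^3*t^3) dB_t.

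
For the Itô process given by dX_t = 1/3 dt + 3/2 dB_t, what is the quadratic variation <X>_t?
<X>_t = 9*t/4

For an Itô process dX_t = a(t) dt + b(t) dB_t, the quadratic variation is <X>_t = int_0^t b(s)^2 ds (the drift term does not contribute). Here b(s) = 3/2, so
  b(s)^2 = 9/4.
Integrating from 0 to t:
  <X>_t = int_0^t (9/4) ds = 9*t/4.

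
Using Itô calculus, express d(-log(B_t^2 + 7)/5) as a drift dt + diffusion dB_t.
d(-log(B_t^2 + 7)/5) = ((B_t^2 - 7)/(5*(B_t^2 + 7)^2)) dt + (-2*B_t/(5*B_t^2 + 35)) dB_t

Itô's formula for f(B_t) gives d f(B_t) = f'(B_t) dB_t + (1/2) f''(B_t) dt. Compute derivatives of f(x) = -log(x^2 + 7)/5:
  f'(x)  = -2*x/(5*x^2 + 35)
  f''(x) = 2*(x^2 - 7)/(5*(x^2 + 7)^2)
Substitute x = B_t and multiply the f'' term by 1/2:
  drift     = (1/2) * (2*(x^2 - 7)/(5*(x^2 + 7)^2)) evaluated at B_t = (B_t^2 - 7)/(5*(B_t^2 + 7)^2)
  diffusion = (-2*x/(5*x^2 + 35)) evaluated at B_t = -2*B_t/(5*B_t^2 + 35)
Therefore d(-log(B_t^2 + 7)/5) = ((B_t^2 - 7)/(5*(B_t^2 + 7)^2)) dt + (-2*B_t/(5*B_t^2 + 35)) dB_t.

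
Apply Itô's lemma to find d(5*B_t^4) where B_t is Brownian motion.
d(5*B_t^4) = (30*B_t^2) dt + (20*B_t^3) dB_t

Itô's formula for f(B_t) gives d f(B_t) = f'(B_t) dB_t + (1/2) f''(B_t) dt. Compute derivatives of f(x) = 5*x^4:
  f'(x)  = 20*x^3
  f''(x) = 60*x^2
Substitute x = B_t and multiply the f'' term by 1/2:
  drift     = (1/2) * (60*x^2) evaluated at B_t = 30*B_t^2
  diffusion = (20*x^3) evaluated at B_t = 20*B_t^3
Therefore d(5*B_t^4) = (30*B_t^2) dt + (20*B_t^3) dB_t.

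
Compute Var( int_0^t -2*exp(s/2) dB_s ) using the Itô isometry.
Var = 4*exp(t) - 4

The Itô integral of a deterministic integrand f(s) has mean 0 because each increment f(s) * (B_{s+ds} - B_s) has mean 0. By the Itô isometry:
  Var( int_0^t f(s) dB_s ) = E[ (int_0^t f(s) dB_s)^2 ] = int_0^t f(s)^2 ds.
Here f(s) = -2*exp(s/2), so f(s)^2 = 4*exp(s). Integrate:
  int_0^t (4*exp(s)) ds = 4*exp(t) - 4.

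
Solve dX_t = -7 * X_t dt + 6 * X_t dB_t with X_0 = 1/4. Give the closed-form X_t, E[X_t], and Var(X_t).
X_t = 1/4 * exp((-25) t + (6) B_t); E[X_t] = exp(-7*t)/4; Var(X_t) = (exp(36*t) - 1)*exp(-14*t)/16

For GBM dX = mu X dt + sigma X dB with X_0 = x_0, apply Itô to Y = log X: dY = (mu - sigma^2/2) dt + sigma dB, so Y_t = log(x_0) + (mu - sigma^2/2) t + sigma B_t and hence X_t = x_0 * exp((mu - sigma^2/2) t + sigma B_t).
With mu = -7, sigma = 6, x_0 = 1/4, this gives:
  X_t = 1/4 * exp((-25) * t + (6) * B_t).
Since sigma*B_t ~ Normal(0, sigma^2 t), E[exp(sigma*B_t)] = exp(sigma^2 t / 2); so E[X_t] = x_0 * exp((mu - sigma^2/2) t) * exp(sigma^2 t / 2) = x_0 * exp(mu t) = exp(-7*t)/4.
Var(X_t) = E[X_t^2] - (E[X_t])^2 = x_0^2 * exp(2 mu t) * (exp(sigma^2 t) - 1) = (exp(36*t) - 1)*exp(-14*t)/16.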